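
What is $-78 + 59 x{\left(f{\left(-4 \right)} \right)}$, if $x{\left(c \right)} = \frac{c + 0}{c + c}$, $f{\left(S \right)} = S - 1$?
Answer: $- \frac{97}{2} \approx -48.5$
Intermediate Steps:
$f{\left(S \right)} = -1 + S$
$x{\left(c \right)} = \frac{1}{2}$ ($x{\left(c \right)} = \frac{c}{2 c} = c \frac{1}{2 c} = \frac{1}{2}$)
$-78 + 59 x{\left(f{\left(-4 \right)} \right)} = -78 + 59 \cdot \frac{1}{2} = -78 + \frac{59}{2} = - \frac{97}{2}$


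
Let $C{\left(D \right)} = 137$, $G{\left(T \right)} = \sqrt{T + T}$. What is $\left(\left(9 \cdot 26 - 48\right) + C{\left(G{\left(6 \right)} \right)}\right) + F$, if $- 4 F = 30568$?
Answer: $-7319$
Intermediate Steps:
$G{\left(T \right)} = \sqrt{2} \sqrt{T}$ ($G{\left(T \right)} = \sqrt{2 T} = \sqrt{2} \sqrt{T}$)
$F = -7642$ ($F = \left(- \frac{1}{4}\right) 30568 = -7642$)
$\left(\left(9 \cdot 26 - 48\right) + C{\left(G{\left(6 \right)} \right)}\right) + F = \left(\left(9 \cdot 26 - 48\right) + 137\right) - 7642 = \left(\left(234 - 48\right) + 137\right) - 7642 = \left(186 + 137\right) - 7642 = 323 - 7642 = -7319$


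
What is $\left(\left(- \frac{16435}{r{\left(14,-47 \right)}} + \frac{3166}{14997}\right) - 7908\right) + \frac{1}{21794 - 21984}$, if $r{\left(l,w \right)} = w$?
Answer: $- \frac{1012206795109}{133923210} \approx -7558.1$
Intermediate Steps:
$\left(\left(- \frac{16435}{r{\left(14,-47 \right)}} + \frac{3166}{14997}\right) - 7908\right) + \frac{1}{21794 - 21984} = \left(\left(- \frac{16435}{-47} + \frac{3166}{14997}\right) - 7908\right) + \frac{1}{21794 - 21984} = \left(\left(\left(-16435\right) \left(- \frac{1}{47}\right) + 3166 \cdot \frac{1}{14997}\right) - 7908\right) + \frac{1}{-190} = \left(\left(\frac{16435}{47} + \frac{3166}{14997}\right) - 7908\right) - \frac{1}{190} = \left(\frac{246624497}{704859} - 7908\right) - \frac{1}{190} = - \frac{5327400475}{704859} - \frac{1}{190} = - \frac{1012206795109}{133923210}$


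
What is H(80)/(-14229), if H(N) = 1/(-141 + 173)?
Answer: -1/455328 ≈ -2.1962e-6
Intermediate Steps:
H(N) = 1/32
H(80)/(-14229) = (1/32)/(-14229) = (1/32)*(-1/14229) = -1/455328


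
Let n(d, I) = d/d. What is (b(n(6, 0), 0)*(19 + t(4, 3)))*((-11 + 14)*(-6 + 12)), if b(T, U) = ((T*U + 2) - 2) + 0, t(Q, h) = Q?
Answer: 0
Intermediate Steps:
n(d, I) = 1
b(T, U) = T*U (b(T, U) = ((2 + T*U) - 2) + 0 = T*U + 0 = T*U)
(b(n(6, 0), 0)*(19 + t(4, 3)))*((-11 + 14)*(-6 + 12)) = ((1*0)*(19 + 4))*((-11 + 14)*(-6 + 12)) = (0*23)*(3*6) = 0*18 = 0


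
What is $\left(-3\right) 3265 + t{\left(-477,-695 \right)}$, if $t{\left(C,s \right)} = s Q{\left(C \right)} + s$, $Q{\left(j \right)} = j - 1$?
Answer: $321720$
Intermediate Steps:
$Q{\left(j \right)} = -1 + j$
$t{\left(C,s \right)} = s + s \left(-1 + C\right)$ ($t{\left(C,s \right)} = s \left(-1 + C\right) + s = s + s \left(-1 + C\right)$)
$\left(-3\right) 3265 + t{\left(-477,-695 \right)} = \left(-3\right) 3265 - -331515 = -9795 + 331515 = 321720$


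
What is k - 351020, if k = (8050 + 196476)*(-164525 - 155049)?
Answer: -65361542944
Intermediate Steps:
k = -65361191924 (k = 204526*(-319574) = -65361191924)
k - 351020 = -65361191924 - 351020 = -65361542944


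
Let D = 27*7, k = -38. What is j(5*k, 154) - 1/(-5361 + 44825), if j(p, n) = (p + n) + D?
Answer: 6037991/39464 ≈ 153.00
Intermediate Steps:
D = 189
j(p, n) = 189 + n + p (j(p, n) = (p + n) + 189 = (n + p) + 189 = 189 + n + p)
j(5*k, 154) - 1/(-5361 + 44825) = (189 + 154 + 5*(-38)) - 1/(-5361 + 44825) = (189 + 154 - 190) - 1/39464 = 153 - 1*1/39464 = 153 - 1/39464 = 6037991/39464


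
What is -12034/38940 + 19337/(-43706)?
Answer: -14533418/19339905 ≈ -0.75147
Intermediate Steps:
-12034/38940 + 19337/(-43706) = -12034*1/38940 + 19337*(-1/43706) = -547/1770 - 19337/43706 = -14533418/19339905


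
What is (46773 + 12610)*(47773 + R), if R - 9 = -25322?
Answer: 1333742180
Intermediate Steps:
R = -25313 (R = 9 - 25322 = -25313)
(46773 + 12610)*(47773 + R) = (46773 + 12610)*(47773 - 25313) = 59383*22460 = 1333742180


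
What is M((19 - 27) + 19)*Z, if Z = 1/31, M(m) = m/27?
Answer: 11/837 ≈ 0.013142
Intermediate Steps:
M(m) = m/27 (M(m) = m*(1/27) = m/27)
Z = 1/31 ≈ 0.032258
M((19 - 27) + 19)*Z = (((19 - 27) + 19)/27)*(1/31) = ((-8 + 19)/27)*(1/31) = ((1/27)*11)*(1/31) = (11/27)*(1/31) = 11/837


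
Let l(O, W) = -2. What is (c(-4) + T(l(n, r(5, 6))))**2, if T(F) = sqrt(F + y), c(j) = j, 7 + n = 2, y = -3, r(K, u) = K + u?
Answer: (4 - I*sqrt(5))**2 ≈ 11.0 - 17.889*I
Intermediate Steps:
n = -5 (n = -7 + 2 = -5)
T(F) = sqrt(-3 + F) (T(F) = sqrt(F - 3) = sqrt(-3 + F))
(c(-4) + T(l(n, r(5, 6))))**2 = (-4 + sqrt(-3 - 2))**2 = (-4 + sqrt(-5))**2 = (-4 + I*sqrt(5))**2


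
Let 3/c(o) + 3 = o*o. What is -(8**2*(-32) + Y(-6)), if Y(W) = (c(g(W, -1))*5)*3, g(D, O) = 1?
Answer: 4141/2 ≈ 2070.5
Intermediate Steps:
c(o) = 3/(-3 + o**2) (c(o) = 3/(-3 + o*o) = 3/(-3 + o**2))
Y(W) = -45/2 (Y(W) = ((3/(-3 + 1**2))*5)*3 = ((3/(-3 + 1))*5)*3 = ((3/(-2))*5)*3 = ((3*(-1/2))*5)*3 = -3/2*5*3 = -15/2*3 = -45/2)
-(8**2*(-32) + Y(-6)) = -(8**2*(-32) - 45/2) = -(64*(-32) - 45/2) = -(-2048 - 45/2) = -1*(-4141/2) = 4141/2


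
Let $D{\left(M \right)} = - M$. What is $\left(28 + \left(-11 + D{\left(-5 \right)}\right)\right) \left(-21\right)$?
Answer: $-462$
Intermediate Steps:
$\left(28 + \left(-11 + D{\left(-5 \right)}\right)\right) \left(-21\right) = \left(28 - 6\right) \left(-21\right) = 22 \left(-21\right) = -462$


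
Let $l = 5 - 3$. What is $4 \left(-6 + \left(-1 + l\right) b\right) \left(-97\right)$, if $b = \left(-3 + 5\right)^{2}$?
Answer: $776$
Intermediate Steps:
$b = 4$ ($b = 2^{2} = 4$)
$l = 2$ ($l = 5 - 3 = 2$)
$4 \left(-6 + \left(-1 + l\right) b\right) \left(-97\right) = 4 \left(-6 + \left(-1 + 2\right) 4\right) \left(-97\right) = 4 \left(-6 + 1 \cdot 4\right) \left(-97\right) = 4 \left(-6 + 4\right) \left(-97\right) = 4 \left(-2\right) \left(-97\right) = \left(-8\right) \left(-97\right) = 776$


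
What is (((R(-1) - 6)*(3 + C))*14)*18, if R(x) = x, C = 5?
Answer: -14112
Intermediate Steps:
(((R(-1) - 6)*(3 + C))*14)*18 = (((-1 - 6)*(3 + 5))*14)*18 = (-7*8*14)*18 = -56*14*18 = -784*18 = -14112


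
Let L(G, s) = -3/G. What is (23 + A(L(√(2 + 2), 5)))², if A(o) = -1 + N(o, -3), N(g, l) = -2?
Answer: 400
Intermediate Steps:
A(o) = -3 (A(o) = -1 - 2 = -3)
(23 + A(L(√(2 + 2), 5)))² = (23 - 3)² = 20² = 400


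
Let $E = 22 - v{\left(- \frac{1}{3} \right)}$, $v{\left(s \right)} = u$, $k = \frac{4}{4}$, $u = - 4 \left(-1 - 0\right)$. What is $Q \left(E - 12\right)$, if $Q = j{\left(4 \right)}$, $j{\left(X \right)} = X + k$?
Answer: $30$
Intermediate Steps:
$u = 4$ ($u = - 4 \left(-1 + 0\right) = \left(-4\right) \left(-1\right) = 4$)
$k = 1$ ($k = 4 \cdot \frac{1}{4} = 1$)
$j{\left(X \right)} = 1 + X$ ($j{\left(X \right)} = X + 1 = 1 + X$)
$v{\left(s \right)} = 4$
$Q = 5$ ($Q = 1 + 4 = 5$)
$E = 18$ ($E = 22 - 4 = 18$)
$Q \left(E - 12\right) = 5 \left(18 - 12\right) = 5 \cdot 6 = 30$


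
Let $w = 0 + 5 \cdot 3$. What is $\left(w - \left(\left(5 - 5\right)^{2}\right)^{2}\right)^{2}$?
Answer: $225$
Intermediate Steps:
$w = 15$ ($w = 0 + 15 = 15$)
$\left(w - \left(\left(5 - 5\right)^{2}\right)^{2}\right)^{2} = \left(15 - \left(\left(5 - 5\right)^{2}\right)^{2}\right)^{2} = \left(15 - \left(0^{2}\right)^{2}\right)^{2} = \left(15 - 0^{2}\right)^{2} = \left(15 - 0\right)^{2} = \left(15 + 0\right)^{2} = 15^{2} = 225$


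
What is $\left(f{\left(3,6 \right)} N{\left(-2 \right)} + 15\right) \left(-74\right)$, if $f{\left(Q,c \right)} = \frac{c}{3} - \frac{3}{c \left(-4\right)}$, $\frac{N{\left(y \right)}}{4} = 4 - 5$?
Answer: $-481$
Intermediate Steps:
$N{\left(y \right)} = -4$ ($N{\left(y \right)} = 4 \left(4 - 5\right) = 4 \left(-1\right) = -4$)
$f{\left(Q,c \right)} = \frac{c}{3} + \frac{3}{4 c}$ ($f{\left(Q,c \right)} = c \frac{1}{3} - \frac{3}{\left(-4\right) c} = \frac{c}{3} - 3 \left(- \frac{1}{4 c}\right) = \frac{c}{3} + \frac{3}{4 c}$)
$\left(f{\left(3,6 \right)} N{\left(-2 \right)} + 15\right) \left(-74\right) = \left(\left(\frac{1}{3} \cdot 6 + \frac{3}{4 \cdot 6}\right) \left(-4\right) + 15\right) \left(-74\right) = \left(\left(2 + \frac{3}{4} \cdot \frac{1}{6}\right) \left(-4\right) + 15\right) \left(-74\right) = \left(\left(2 + \frac{1}{8}\right) \left(-4\right) + 15\right) \left(-74\right) = \left(\frac{17}{8} \left(-4\right) + 15\right) \left(-74\right) = \left(- \frac{17}{2} + 15\right) \left(-74\right) = \frac{13}{2} \left(-74\right) = -481$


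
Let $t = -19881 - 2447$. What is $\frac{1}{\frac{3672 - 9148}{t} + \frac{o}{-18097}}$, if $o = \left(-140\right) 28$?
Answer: $\frac{101017454}{46656233} \approx 2.1651$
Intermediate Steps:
$t = -22328$
$o = -3920$
$\frac{1}{\frac{3672 - 9148}{t} + \frac{o}{-18097}} = \frac{1}{\frac{3672 - 9148}{-22328} - \frac{3920}{-18097}} = \frac{1}{\left(3672 - 9148\right) \left(- \frac{1}{22328}\right) - - \frac{3920}{18097}} = \frac{1}{\left(-5476\right) \left(- \frac{1}{22328}\right) + \frac{3920}{18097}} = \frac{1}{\frac{1369}{5582} + \frac{3920}{18097}} = \frac{1}{\frac{46656233}{101017454}} = \frac{101017454}{46656233}$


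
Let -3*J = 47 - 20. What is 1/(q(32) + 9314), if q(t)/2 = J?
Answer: 1/9296 ≈ 0.00010757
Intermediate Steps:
J = -9 (J = -(47 - 20)/3 = -1/3*27 = -9)
q(t) = -18 (q(t) = 2*(-9) = -18)
1/(q(32) + 9314) = 1/(-18 + 9314) = 1/9296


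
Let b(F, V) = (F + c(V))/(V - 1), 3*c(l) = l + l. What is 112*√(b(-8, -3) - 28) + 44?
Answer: 44 + 56*I*√102 ≈ 44.0 + 565.57*I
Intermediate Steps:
c(l) = 2*l/3 (c(l) = (l + l)/3 = (2*l)/3 = 2*l/3)
b(F, V) = (F + 2*V/3)/(-1 + V) (b(F, V) = (F + 2*V/3)/(V - 1) = (F + 2*V/3)/(-1 + V))
112*√(b(-8, -3) - 28) + 44 = 112*√((-8 + (⅔)*(-3))/(-1 - 3) - 28) + 44 = 112*√((-8 - 2)/(-4) - 28) + 44 = 112*√(-¼*(-10) - 28) + 44 = 112*√(5/2 - 28) + 44 = 112*√(-51/2) + 44 = 112*(I*√102/2) + 44 = 56*I*√102 + 44 = 44 + 56*I*√102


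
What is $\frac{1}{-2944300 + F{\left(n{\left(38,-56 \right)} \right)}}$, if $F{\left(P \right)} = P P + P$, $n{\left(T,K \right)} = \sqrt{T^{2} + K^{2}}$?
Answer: $- \frac{146986}{432097683691} - \frac{\sqrt{1145}}{4320976836910} \approx -3.4018 \cdot 10^{-7}$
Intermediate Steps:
$n{\left(T,K \right)} = \sqrt{K^{2} + T^{2}}$
$F{\left(P \right)} = P + P^{2}$ ($F{\left(P \right)} = P^{2} + P = P + P^{2}$)
$\frac{1}{-2944300 + F{\left(n{\left(38,-56 \right)} \right)}} = \frac{1}{-2944300 + \sqrt{\left(-56\right)^{2} + 38^{2}} \left(1 + \sqrt{\left(-56\right)^{2} + 38^{2}}\right)} = \frac{1}{-2944300 + \sqrt{3136 + 1444} \left(1 + \sqrt{3136 + 1444}\right)} = \frac{1}{-2944300 + \sqrt{4580} \left(1 + \sqrt{4580}\right)} = \frac{1}{-2944300 + 2 \sqrt{1145} \left(1 + 2 \sqrt{1145}\right)}$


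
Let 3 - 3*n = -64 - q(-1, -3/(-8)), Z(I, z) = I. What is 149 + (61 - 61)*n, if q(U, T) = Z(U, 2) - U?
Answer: 149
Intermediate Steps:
q(U, T) = 0 (q(U, T) = U - U = 0)
n = 67/3 (n = 1 - (-64 - 1*0)/3 = 1 - (-64 + 0)/3 = 1 - ⅓*(-64) = 1 + 64/3 = 67/3 ≈ 22.333)
149 + (61 - 61)*n = 149 + (61 - 61)*(67/3) = 149 + 0*(67/3) = 149 + 0 = 149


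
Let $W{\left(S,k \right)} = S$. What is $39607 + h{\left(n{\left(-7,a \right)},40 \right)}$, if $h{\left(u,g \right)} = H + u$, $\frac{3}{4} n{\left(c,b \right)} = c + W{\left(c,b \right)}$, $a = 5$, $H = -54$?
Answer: $\frac{118603}{3} \approx 39534.0$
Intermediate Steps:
$n{\left(c,b \right)} = \frac{8 c}{3}$ ($n{\left(c,b \right)} = \frac{4 \left(c + c\right)}{3} = \frac{4 \cdot 2 c}{3} = \frac{8 c}{3}$)
$h{\left(u,g \right)} = -54 + u$
$39607 + h{\left(n{\left(-7,a \right)},40 \right)} = 39607 + \left(-54 + \frac{8}{3} \left(-7\right)\right) = 39607 - \frac{218}{3} = \frac{118603}{3}$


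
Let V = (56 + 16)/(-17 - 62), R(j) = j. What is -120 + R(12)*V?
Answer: -10344/79 ≈ -130.94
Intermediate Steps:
V = -72/79 (V = 72/(-79) = 72*(-1/79) = -72/79 ≈ -0.91139)
-120 + R(12)*V = -120 + 12*(-72/79) = -120 - 864/79 = -10344/79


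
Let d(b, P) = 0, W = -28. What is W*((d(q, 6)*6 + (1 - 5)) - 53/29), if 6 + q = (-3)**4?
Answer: 4732/29 ≈ 163.17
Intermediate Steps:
q = 75 (q = -6 + (-3)**4 = -6 + 81 = 75)
W*((d(q, 6)*6 + (1 - 5)) - 53/29) = -28*((0*6 + (1 - 5)) - 53/29) = -28*((0 - 4) + (1/29)*(-53)) = -28*(-4 - 53/29) = -28*(-169/29) = 4732/29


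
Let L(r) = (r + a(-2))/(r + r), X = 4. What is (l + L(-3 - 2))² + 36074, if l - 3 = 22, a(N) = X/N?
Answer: 3673449/100 ≈ 36735.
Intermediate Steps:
a(N) = 4/N
l = 25 (l = 3 + 22 = 25)
L(r) = (-2 + r)/(2*r) (L(r) = (r + 4/(-2))/(r + r) = (r + 4*(-½))/((2*r)) = (r - 2)*(1/(2*r)) = (-2 + r)*(1/(2*r)) = (-2 + r)/(2*r))
(l + L(-3 - 2))² + 36074 = (25 + (-2 + (-3 - 2))/(2*(-3 - 2)))² + 36074 = (25 + (½)*(-2 - 5)/(-5))² + 36074 = (25 + (½)*(-⅕)*(-7))² + 36074 = (25 + 7/10)² + 36074 = (257/10)² + 36074 = 66049/100 + 36074 = 3673449/100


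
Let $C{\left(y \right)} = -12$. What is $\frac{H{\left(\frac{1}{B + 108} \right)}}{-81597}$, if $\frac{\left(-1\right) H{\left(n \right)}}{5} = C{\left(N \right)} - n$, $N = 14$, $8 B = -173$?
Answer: $- \frac{41500}{56383527} \approx -0.00073603$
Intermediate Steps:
$B = - \frac{173}{8}$ ($B = \frac{1}{8} \left(-173\right) = - \frac{173}{8} \approx -21.625$)
$H{\left(n \right)} = 60 + 5 n$ ($H{\left(n \right)} = - 5 \left(-12 - n\right) = 60 + 5 n$)
$\frac{H{\left(\frac{1}{B + 108} \right)}}{-81597} = \frac{60 + \frac{5}{- \frac{173}{8} + 108}}{-81597} = \left(60 + \frac{5}{\frac{691}{8}}\right) \left(- \frac{1}{81597}\right) = \left(60 + 5 \cdot \frac{8}{691}\right) \left(- \frac{1}{81597}\right) = \left(60 + \frac{40}{691}\right) \left(- \frac{1}{81597}\right) = \frac{41500}{691} \left(- \frac{1}{81597}\right) = - \frac{41500}{56383527}$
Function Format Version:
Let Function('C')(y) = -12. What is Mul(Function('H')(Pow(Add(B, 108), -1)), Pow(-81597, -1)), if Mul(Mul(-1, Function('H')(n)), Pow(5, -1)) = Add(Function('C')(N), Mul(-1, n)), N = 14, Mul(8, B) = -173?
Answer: Rational(-41500, 56383527) ≈ -0.00073603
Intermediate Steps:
B = Rational(-173, 8) (B = Mul(Rational(1, 8), -173) = Rational(-173, 8) ≈ -21.625)
Function('H')(n) = Add(60, Mul(5, n)) (Function('H')(n) = Mul(-5, Add(-12, Mul(-1, n))) = Add(60, Mul(5, n)))
Mul(Function('H')(Pow(Add(B, 108), -1)), Pow(-81597, -1)) = Mul(Add(60, Mul(5, Pow(Add(Rational(-173, 8), 108), -1))), Pow(-81597, -1)) = Mul(Add(60, Mul(5, Pow(Rational(691, 8), -1))), Rational(-1, 81597)) = Mul(Add(60, Mul(5, Rational(8, 691))), Rational(-1, 81597)) = Mul(Add(60, Rational(40, 691)), Rational(-1, 81597)) = Mul(Rational(41500, 691), Rational(-1, 81597)) = Rational(-41500, 56383527)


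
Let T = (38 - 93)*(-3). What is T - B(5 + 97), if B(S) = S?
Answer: 63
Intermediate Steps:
T = 165 (T = -55*(-3) = 165)
T - B(5 + 97) = 165 - (5 + 97) = 165 - 1*102 = 165 - 102 = 63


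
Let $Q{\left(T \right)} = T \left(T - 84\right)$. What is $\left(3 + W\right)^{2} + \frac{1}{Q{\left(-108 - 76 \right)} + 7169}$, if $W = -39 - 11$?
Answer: $\frac{124766530}{56481} \approx 2209.0$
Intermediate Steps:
$Q{\left(T \right)} = T \left(-84 + T\right)$
$W = -50$ ($W = -39 - 11 = -50$)
$\left(3 + W\right)^{2} + \frac{1}{Q{\left(-108 - 76 \right)} + 7169} = \left(3 - 50\right)^{2} + \frac{1}{\left(-108 - 76\right) \left(-84 - 184\right) + 7169} = \left(-47\right)^{2} + \frac{1}{- 184 \left(-84 - 184\right) + 7169} = 2209 + \frac{1}{\left(-184\right) \left(-268\right) + 7169} = 2209 + \frac{1}{49312 + 7169} = 2209 + \frac{1}{56481} = \frac{124766530}{56481}$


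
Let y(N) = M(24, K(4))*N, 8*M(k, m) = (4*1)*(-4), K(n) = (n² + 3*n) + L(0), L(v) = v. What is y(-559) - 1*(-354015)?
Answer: 355133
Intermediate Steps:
K(n) = n² + 3*n (K(n) = (n² + 3*n) + 0 = n² + 3*n)
M(k, m) = -2 (M(k, m) = ((4*1)*(-4))/8 = (4*(-4))/8 = (⅛)*(-16) = -2)
y(N) = -2*N
y(-559) - 1*(-354015) = -2*(-559) - 1*(-354015) = 1118 + 354015 = 355133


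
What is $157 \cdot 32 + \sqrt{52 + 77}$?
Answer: $5024 + \sqrt{129} \approx 5035.4$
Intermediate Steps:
$157 \cdot 32 + \sqrt{52 + 77} = 5024 + \sqrt{129}$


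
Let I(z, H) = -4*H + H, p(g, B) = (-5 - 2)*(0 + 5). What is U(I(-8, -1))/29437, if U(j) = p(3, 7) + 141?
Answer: 106/29437 ≈ 0.0036009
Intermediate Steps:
p(g, B) = -35 (p(g, B) = -7*5 = -35)
I(z, H) = -3*H
U(j) = 106 (U(j) = -35 + 141 = 106)
U(I(-8, -1))/29437 = 106/29437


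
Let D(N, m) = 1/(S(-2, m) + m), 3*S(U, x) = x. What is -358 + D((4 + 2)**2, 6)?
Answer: -2863/8 ≈ -357.88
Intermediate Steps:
S(U, x) = x/3
D(N, m) = 3/(4*m) (D(N, m) = 1/(m/3 + m) = 1/(4*m/3) = 3/(4*m))
-358 + D((4 + 2)**2, 6) = -358 + (3/4)/6 = -358 + (3/4)*(1/6) = -358 + 1/8 = -2863/8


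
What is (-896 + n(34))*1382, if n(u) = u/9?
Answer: -11097460/9 ≈ -1.2331e+6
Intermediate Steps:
n(u) = u/9 (n(u) = u*(1/9) = u/9)
(-896 + n(34))*1382 = (-896 + (1/9)*34)*1382 = (-896 + 34/9)*1382 = -8030/9*1382 = -11097460/9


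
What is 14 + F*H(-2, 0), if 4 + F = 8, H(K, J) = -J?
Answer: 14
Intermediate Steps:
F = 4 (F = -4 + 8 = 4)
14 + F*H(-2, 0) = 14 + 4*(-1*0) = 14 + 4*0 = 14 + 0 = 14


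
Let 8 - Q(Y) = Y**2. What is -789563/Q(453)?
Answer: 789563/205201 ≈ 3.8478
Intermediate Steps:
Q(Y) = 8 - Y**2
-789563/Q(453) = -789563/(8 - 1*453**2) = -789563/(8 - 1*205209) = -789563/(8 - 205209) = -789563/(-205201) = -789563*(-1/205201) = 789563/205201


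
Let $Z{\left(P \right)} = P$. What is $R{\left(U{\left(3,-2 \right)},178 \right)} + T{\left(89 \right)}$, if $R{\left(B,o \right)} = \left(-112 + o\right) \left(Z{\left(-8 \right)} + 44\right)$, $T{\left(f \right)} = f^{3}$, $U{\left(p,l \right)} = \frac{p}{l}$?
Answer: $707345$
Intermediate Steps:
$R{\left(B,o \right)} = -4032 + 36 o$ ($R{\left(B,o \right)} = \left(-112 + o\right) \left(-8 + 44\right) = \left(-112 + o\right) 36 = -4032 + 36 o$)
$R{\left(U{\left(3,-2 \right)},178 \right)} + T{\left(89 \right)} = \left(-4032 + 36 \cdot 178\right) + 89^{3} = \left(-4032 + 6408\right) + 704969 = 2376 + 704969 = 707345$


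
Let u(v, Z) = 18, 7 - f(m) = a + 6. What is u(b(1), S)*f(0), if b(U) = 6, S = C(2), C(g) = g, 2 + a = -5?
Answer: 144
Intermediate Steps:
a = -7 (a = -2 - 5 = -7)
S = 2
f(m) = 8 (f(m) = 7 - (-7 + 6) = 7 - 1*(-1) = 7 + 1 = 8)
u(b(1), S)*f(0) = 18*8 = 144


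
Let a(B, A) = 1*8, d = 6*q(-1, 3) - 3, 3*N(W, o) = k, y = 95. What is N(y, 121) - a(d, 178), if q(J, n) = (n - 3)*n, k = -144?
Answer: -56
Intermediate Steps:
q(J, n) = n*(-3 + n) (q(J, n) = (-3 + n)*n = n*(-3 + n))
N(W, o) = -48 (N(W, o) = (1/3)*(-144) = -48)
d = -3 (d = 6*(3*(-3 + 3)) - 3 = 6*(3*0) - 3 = 6*0 - 3 = 0 - 3 = -3)
a(B, A) = 8
N(y, 121) - a(d, 178) = -48 - 1*8 = -48 - 8 = -56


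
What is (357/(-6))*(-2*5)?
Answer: 595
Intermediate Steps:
(357/(-6))*(-2*5) = (357*(-⅙))*(-1*10) = -119/2*(-10) = 595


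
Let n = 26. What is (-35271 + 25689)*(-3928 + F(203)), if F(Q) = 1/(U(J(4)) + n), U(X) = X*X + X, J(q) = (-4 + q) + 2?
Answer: 602204745/16 ≈ 3.7638e+7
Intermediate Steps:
J(q) = -2 + q
U(X) = X + X² (U(X) = X² + X = X + X²)
F(Q) = 1/32 (F(Q) = 1/((-2 + 4)*(1 + (-2 + 4)) + 26) = 1/(2*(1 + 2) + 26) = 1/(2*3 + 26) = 1/(6 + 26) = 1/32)
(-35271 + 25689)*(-3928 + F(203)) = (-35271 + 25689)*(-3928 + 1/32) = -9582*(-125695/32) = 602204745/16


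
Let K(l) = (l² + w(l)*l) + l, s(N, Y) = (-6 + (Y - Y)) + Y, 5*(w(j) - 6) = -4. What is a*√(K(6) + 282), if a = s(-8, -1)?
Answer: -28*√555/5 ≈ -131.93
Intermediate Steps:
w(j) = 26/5 (w(j) = 6 + (⅕)*(-4) = 6 - ⅘ = 26/5)
s(N, Y) = -6 + Y (s(N, Y) = (-6 + 0) + Y = -6 + Y)
a = -7 (a = -6 - 1 = -7)
K(l) = l² + 31*l/5 (K(l) = (l² + 26*l/5) + l = l² + 31*l/5)
a*√(K(6) + 282) = -7*√((⅕)*6*(31 + 5*6) + 282) = -7*√((⅕)*6*(31 + 30) + 282) = -7*√((⅕)*6*61 + 282) = -7*√(366/5 + 282) = -28*√555/5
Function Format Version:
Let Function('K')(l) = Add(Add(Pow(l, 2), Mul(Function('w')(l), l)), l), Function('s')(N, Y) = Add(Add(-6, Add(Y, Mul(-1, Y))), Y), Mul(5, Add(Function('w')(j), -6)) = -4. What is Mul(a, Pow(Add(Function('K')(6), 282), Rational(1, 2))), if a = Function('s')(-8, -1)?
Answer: Mul(Rational(-28, 5), Pow(555, Rational(1, 2))) ≈ -131.93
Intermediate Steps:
Function('w')(j) = Rational(26, 5) (Function('w')(j) = Add(6, Mul(Rational(1, 5), -4)) = Add(6, Rational(-4, 5)) = Rational(26, 5))
Function('s')(N, Y) = Add(-6, Y) (Function('s')(N, Y) = Add(Add(-6, 0), Y) = Add(-6, Y))
a = -7 (a = Add(-6, -1) = -7)
Function('K')(l) = Add(Pow(l, 2), Mul(Rational(31, 5), l)) (Function('K')(l) = Add(Add(Pow(l, 2), Mul(Rational(26, 5), l)), l) = Add(Pow(l, 2), Mul(Rational(31, 5), l)))
Mul(a, Pow(Add(Function('K')(6), 282), Rational(1, 2))) = Mul(-7, Pow(Add(Mul(Rational(1, 5), 6, Add(31, Mul(5, 6))), 282), Rational(1, 2))) = Mul(-7, Pow(Add(Mul(Rational(1, 5), 6, Add(31, 30)), 282), Rational(1, 2))) = Mul(-7, Pow(Add(Mul(Rational(1, 5), 6, 61), 282), Rational(1, 2))) = Mul(-7, Pow(Add(Rational(366, 5), 282), Rational(1, 2))) = Mul(-7, Pow(Rational(1776, 5), Rational(1, 2))) = Mul(-7, Mul(Rational(4, 5), Pow(555, Rational(1, 2)))) = Mul(Rational(-28, 5), Pow(555, Rational(1, 2)))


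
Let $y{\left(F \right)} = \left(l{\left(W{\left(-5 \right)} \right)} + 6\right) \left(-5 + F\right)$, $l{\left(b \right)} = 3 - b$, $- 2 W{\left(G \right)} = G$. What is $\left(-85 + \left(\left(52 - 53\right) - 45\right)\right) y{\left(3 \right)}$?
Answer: $1703$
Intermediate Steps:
$W{\left(G \right)} = - \frac{G}{2}$
$y{\left(F \right)} = - \frac{65}{2} + \frac{13 F}{2}$ ($y{\left(F \right)} = \left(\left(3 - \left(- \frac{1}{2}\right) \left(-5\right)\right) + 6\right) \left(-5 + F\right) = \left(\left(3 - \frac{5}{2}\right) + 6\right) \left(-5 + F\right) = \left(\frac{1}{2} + 6\right) \left(-5 + F\right) = \frac{13 \left(-5 + F\right)}{2} = - \frac{65}{2} + \frac{13 F}{2}$)
$\left(-85 + \left(\left(52 - 53\right) - 45\right)\right) y{\left(3 \right)} = \left(-85 + \left(\left(52 - 53\right) - 45\right)\right) \left(- \frac{65}{2} + \frac{13}{2} \cdot 3\right) = \left(-85 - 46\right) \left(- \frac{65}{2} + \frac{39}{2}\right) = \left(-85 - 46\right) \left(-13\right) = \left(-131\right) \left(-13\right) = 1703$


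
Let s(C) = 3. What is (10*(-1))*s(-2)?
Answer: -30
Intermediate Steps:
(10*(-1))*s(-2) = (10*(-1))*3 = -10*3 = -30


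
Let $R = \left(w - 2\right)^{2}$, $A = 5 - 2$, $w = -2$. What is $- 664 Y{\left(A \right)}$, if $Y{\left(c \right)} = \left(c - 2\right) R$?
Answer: $-10624$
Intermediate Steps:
$A = 3$
$R = 16$ ($R = \left(-2 - 2\right)^{2} = \left(-4\right)^{2} = 16$)
$Y{\left(c \right)} = -32 + 16 c$ ($Y{\left(c \right)} = \left(c - 2\right) 16 = \left(-2 + c\right) 16 = -32 + 16 c$)
$- 664 Y{\left(A \right)} = - 664 \left(-32 + 16 \cdot 3\right) = - 664 \left(-32 + 48\right) = \left(-664\right) 16 = -10624$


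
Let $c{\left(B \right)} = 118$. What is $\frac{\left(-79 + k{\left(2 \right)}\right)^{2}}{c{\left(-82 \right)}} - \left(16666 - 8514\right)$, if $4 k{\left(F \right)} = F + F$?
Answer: $- \frac{477926}{59} \approx -8100.4$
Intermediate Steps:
$k{\left(F \right)} = \frac{F}{2}$ ($k{\left(F \right)} = \frac{F + F}{4} = \frac{2 F}{4} = \frac{F}{2}$)
$\frac{\left(-79 + k{\left(2 \right)}\right)^{2}}{c{\left(-82 \right)}} - \left(16666 - 8514\right) = \frac{\left(-79 + \frac{1}{2} \cdot 2\right)^{2}}{118} - \left(16666 - 8514\right) = \left(-79 + 1\right)^{2} \cdot \frac{1}{118} - \left(16666 - 8514\right) = \left(-78\right)^{2} \cdot \frac{1}{118} - 8152 = 6084 \cdot \frac{1}{118} - 8152 = \frac{3042}{59} - 8152 = - \frac{477926}{59}$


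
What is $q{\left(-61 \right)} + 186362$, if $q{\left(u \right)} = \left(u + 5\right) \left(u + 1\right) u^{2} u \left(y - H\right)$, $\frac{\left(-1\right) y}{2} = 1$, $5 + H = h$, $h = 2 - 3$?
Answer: $-3050438278$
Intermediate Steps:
$h = -1$ ($h = 2 - 3 = -1$)
$H = -6$ ($H = -5 - 1 = -6$)
$y = -2$ ($y = \left(-2\right) 1 = -2$)
$q{\left(u \right)} = 4 u^{3} \left(1 + u\right) \left(5 + u\right)$ ($q{\left(u \right)} = \left(u + 5\right) \left(u + 1\right) u^{2} u \left(-2 - -6\right) = \left(5 + u\right) \left(1 + u\right) u^{2} u \left(-2 + 6\right) = \left(1 + u\right) \left(5 + u\right) u^{2} u 4 = u^{2} \left(1 + u\right) \left(5 + u\right) u 4 = u^{3} \left(1 + u\right) \left(5 + u\right) 4 = 4 u^{3} \left(1 + u\right) \left(5 + u\right)$)
$q{\left(-61 \right)} + 186362 = 4 \left(-61\right)^{3} \left(5 + \left(-61\right)^{2} + 6 \left(-61\right)\right) + 186362 = 4 \left(-226981\right) \left(5 + 3721 - 366\right) + 186362 = 4 \left(-226981\right) 3360 + 186362 = -3050624640 + 186362 = -3050438278$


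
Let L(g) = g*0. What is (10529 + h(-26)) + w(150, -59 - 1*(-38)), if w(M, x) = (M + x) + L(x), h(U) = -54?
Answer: 10604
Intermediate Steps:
L(g) = 0
w(M, x) = M + x (w(M, x) = (M + x) + 0 = M + x)
(10529 + h(-26)) + w(150, -59 - 1*(-38)) = (10529 - 54) + (150 + (-59 - 1*(-38))) = 10475 + (150 + (-59 + 38)) = 10475 + (150 - 21) = 10475 + 129 = 10604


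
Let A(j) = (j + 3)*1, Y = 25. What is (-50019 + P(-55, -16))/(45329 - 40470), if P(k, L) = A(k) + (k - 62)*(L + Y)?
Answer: -51124/4859 ≈ -10.521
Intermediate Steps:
A(j) = 3 + j (A(j) = (3 + j)*1 = 3 + j)
P(k, L) = 3 + k + (-62 + k)*(25 + L) (P(k, L) = (3 + k) + (k - 62)*(L + 25) = (3 + k) + (-62 + k)*(25 + L) = 3 + k + (-62 + k)*(25 + L))
(-50019 + P(-55, -16))/(45329 - 40470) = (-50019 + (-1547 - 62*(-16) + 26*(-55) - 16*(-55)))/(45329 - 40470) = (-50019 + (-1547 + 992 - 1430 + 880))/4859 = (-50019 - 1105)*(1/4859) = -51124*1/4859 = -51124/4859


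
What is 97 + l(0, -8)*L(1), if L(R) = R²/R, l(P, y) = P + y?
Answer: 89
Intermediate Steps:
L(R) = R
97 + l(0, -8)*L(1) = 97 + (0 - 8)*1 = 97 - 8*1 = 97 - 8 = 89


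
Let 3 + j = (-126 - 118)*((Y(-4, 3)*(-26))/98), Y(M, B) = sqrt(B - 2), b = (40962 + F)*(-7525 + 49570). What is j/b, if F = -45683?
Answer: -605/1945245561 ≈ -3.1101e-7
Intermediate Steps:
b = -198494445 (b = (40962 - 45683)*(-7525 + 49570) = -4721*42045 = -198494445)
Y(M, B) = sqrt(-2 + B)
j = 3025/49 (j = -3 + (-126 - 118)*((sqrt(-2 + 3)*(-26))/98) = -3 - 244*sqrt(1)*(-26)/98 = -3 - 244*1*(-26)/98 = -3 - (-6344)/98 = -3 - 244*(-13/49) = -3 + 3172/49 = 3025/49 ≈ 61.735)
j/b = (3025/49)/(-198494445) = (3025/49)*(-1/198494445) = -605/1945245561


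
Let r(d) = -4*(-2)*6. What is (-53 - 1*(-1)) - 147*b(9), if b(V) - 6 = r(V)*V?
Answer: -64438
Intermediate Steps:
r(d) = 48 (r(d) = 8*6 = 48)
b(V) = 6 + 48*V
(-53 - 1*(-1)) - 147*b(9) = (-53 - 1*(-1)) - 147*(6 + 48*9) = (-53 + 1) - 147*(6 + 432) = -52 - 147*438 = -52 - 64386 = -64438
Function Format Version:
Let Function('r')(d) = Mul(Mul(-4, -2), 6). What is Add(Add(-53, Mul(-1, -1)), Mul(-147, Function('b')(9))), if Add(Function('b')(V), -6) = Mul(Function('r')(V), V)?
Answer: -64438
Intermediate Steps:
Function('r')(d) = 48 (Function('r')(d) = Mul(8, 6) = 48)
Function('b')(V) = Add(6, Mul(48, V))
Add(Add(-53, Mul(-1, -1)), Mul(-147, Function('b')(9))) = Add(Add(-53, Mul(-1, -1)), Mul(-147, Add(6, Mul(48, 9)))) = Add(Add(-53, 1), Mul(-147, Add(6, 432))) = Add(-52, Mul(-147, 438)) = Add(-52, -64386) = -64438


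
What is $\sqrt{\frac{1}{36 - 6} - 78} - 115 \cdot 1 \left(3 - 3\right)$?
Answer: $\frac{i \sqrt{70170}}{30} \approx 8.8299 i$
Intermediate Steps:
$\sqrt{\frac{1}{36 - 6} - 78} - 115 \cdot 1 \left(3 - 3\right) = \sqrt{\frac{1}{30} - 78} - 115 \cdot 1 \cdot 0 = \sqrt{\frac{1}{30} - 78} - 0 = \sqrt{- \frac{2339}{30}} + 0 = \frac{i \sqrt{70170}}{30} + 0 = \frac{i \sqrt{70170}}{30}$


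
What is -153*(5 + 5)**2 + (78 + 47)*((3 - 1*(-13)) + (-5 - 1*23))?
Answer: -16800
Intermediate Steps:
-153*(5 + 5)**2 + (78 + 47)*((3 - 1*(-13)) + (-5 - 1*23)) = -153*10**2 + 125*((3 + 13) + (-5 - 23)) = -153*100 + 125*(16 - 28) = -15300 + 125*(-12) = -15300 - 1500 = -16800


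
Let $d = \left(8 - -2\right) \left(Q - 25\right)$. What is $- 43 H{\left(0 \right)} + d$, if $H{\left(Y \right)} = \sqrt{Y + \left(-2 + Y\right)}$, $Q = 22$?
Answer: $-30 - 43 i \sqrt{2} \approx -30.0 - 60.811 i$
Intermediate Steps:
$H{\left(Y \right)} = \sqrt{-2 + 2 Y}$
$d = -30$ ($d = \left(8 - -2\right) \left(22 - 25\right) = \left(8 + 2\right) \left(-3\right) = 10 \left(-3\right) = -30$)
$- 43 H{\left(0 \right)} + d = - 43 \sqrt{-2 + 2 \cdot 0} - 30 = - 43 \sqrt{-2 + 0} - 30 = - 43 \sqrt{-2} - 30 = - 43 i \sqrt{2} - 30 = -30 - 43 i \sqrt{2}$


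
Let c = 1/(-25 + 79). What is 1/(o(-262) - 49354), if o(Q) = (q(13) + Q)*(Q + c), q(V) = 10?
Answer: 3/49996 ≈ 6.0005e-5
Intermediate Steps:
c = 1/54 ≈ 0.018519
o(Q) = (10 + Q)*(1/54 + Q) (o(Q) = (10 + Q)*(Q + 1/54) = (10 + Q)*(1/54 + Q))
1/(o(-262) - 49354) = 1/((5/27 + (-262)**2 + (541/54)*(-262)) - 49354) = 1/((5/27 + 68644 - 70871/27) - 49354) = 1/(198058/3 - 49354) = 1/(49996/3) = 3/49996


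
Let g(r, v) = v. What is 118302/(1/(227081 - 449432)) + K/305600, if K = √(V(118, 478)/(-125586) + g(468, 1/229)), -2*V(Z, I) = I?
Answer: -26304568002 + √576196842722/2929603228800 ≈ -2.6305e+10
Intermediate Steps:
V(Z, I) = -I/2
K = √576196842722/9586398 (K = √(-½*478/(-125586) + 1/229) = √(-239*(-1/125586) + 1/229) = √(239/125586 + 1/229) = √(180317/28759194) = √576196842722/9586398 ≈ 0.079183)
118302/(1/(227081 - 449432)) + K/305600 = 118302/(1/(227081 - 449432)) + (√576196842722/9586398)/305600 = 118302/(1/(-222351)) + (√576196842722/9586398)*(1/305600) = 118302/(-1/222351) + √576196842722/2929603228800 = 118302*(-222351) + √576196842722/2929603228800 = -26304568002 + √576196842722/2929603228800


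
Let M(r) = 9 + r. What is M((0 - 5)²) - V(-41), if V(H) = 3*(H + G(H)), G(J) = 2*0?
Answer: 157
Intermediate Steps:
G(J) = 0
V(H) = 3*H (V(H) = 3*(H + 0) = 3*H)
M((0 - 5)²) - V(-41) = (9 + (0 - 5)²) - 3*(-41) = (9 + (-5)²) - 1*(-123) = (9 + 25) + 123 = 34 + 123 = 157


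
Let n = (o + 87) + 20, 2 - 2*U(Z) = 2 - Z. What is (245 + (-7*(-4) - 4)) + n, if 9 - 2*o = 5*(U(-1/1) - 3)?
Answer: 1557/4 ≈ 389.25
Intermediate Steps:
U(Z) = Z/2 (U(Z) = 1 - (2 - Z)/2 = 1 + (-1 + Z/2) = Z/2)
o = 53/4 (o = 9/2 - 5*((-1/1)/2 - 3)/2 = 9/2 - 5*((-1*1)/2 - 3)/2 = 9/2 - 5*((1/2)*(-1) - 3)/2 = 9/2 - 5*(-1/2 - 3)/2 = 9/2 - 5*(-7)/(2*2) = 9/2 - 1/2*(-35/2) = 9/2 + 35/4 = 53/4 ≈ 13.250)
n = 481/4 (n = (53/4 + 87) + 20 = 401/4 + 20 = 481/4 ≈ 120.25)
(245 + (-7*(-4) - 4)) + n = (245 + (-7*(-4) - 4)) + 481/4 = (245 + (28 - 4)) + 481/4 = (245 + 24) + 481/4 = 269 + 481/4 = 1557/4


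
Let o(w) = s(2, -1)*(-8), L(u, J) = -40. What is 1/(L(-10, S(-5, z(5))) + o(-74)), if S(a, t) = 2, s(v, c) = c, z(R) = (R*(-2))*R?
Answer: -1/32 ≈ -0.031250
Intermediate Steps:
z(R) = -2*R² (z(R) = (-2*R)*R = -2*R²)
o(w) = 8 (o(w) = -1*(-8) = 8)
1/(L(-10, S(-5, z(5))) + o(-74)) = 1/(-40 + 8) = 1/(-32) = -1/32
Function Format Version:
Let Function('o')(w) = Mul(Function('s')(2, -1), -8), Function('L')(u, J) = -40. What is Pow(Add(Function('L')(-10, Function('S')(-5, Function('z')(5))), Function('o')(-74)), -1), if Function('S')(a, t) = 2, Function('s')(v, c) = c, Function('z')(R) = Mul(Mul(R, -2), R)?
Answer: Rational(-1, 32) ≈ -0.031250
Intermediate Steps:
Function('z')(R) = Mul(-2, Pow(R, 2)) (Function('z')(R) = Mul(Mul(-2, R), R) = Mul(-2, Pow(R, 2)))
Function('o')(w) = 8 (Function('o')(w) = Mul(-1, -8) = 8)
Pow(Add(Function('L')(-10, Function('S')(-5, Function('z')(5))), Function('o')(-74)), -1) = Pow(Add(-40, 8), -1) = Pow(-32, -1) = Rational(-1, 32)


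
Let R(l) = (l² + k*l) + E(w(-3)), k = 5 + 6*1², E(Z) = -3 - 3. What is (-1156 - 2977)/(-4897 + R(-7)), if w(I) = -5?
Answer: 4133/4931 ≈ 0.83817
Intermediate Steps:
E(Z) = -6
k = 11 (k = 5 + 6*1 = 5 + 6 = 11)
R(l) = -6 + l² + 11*l (R(l) = (l² + 11*l) - 6 = -6 + l² + 11*l)
(-1156 - 2977)/(-4897 + R(-7)) = (-1156 - 2977)/(-4897 + (-6 + (-7)² + 11*(-7))) = -4133/(-4897 + (-6 + 49 - 77)) = -4133/(-4897 - 34) = -4133/(-4931) = -4133*(-1/4931) = 4133/4931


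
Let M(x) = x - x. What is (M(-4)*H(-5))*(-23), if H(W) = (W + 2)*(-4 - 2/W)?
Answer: 0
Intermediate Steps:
M(x) = 0
H(W) = (-4 - 2/W)*(2 + W) (H(W) = (2 + W)*(-4 - 2/W) = (-4 - 2/W)*(2 + W))
(M(-4)*H(-5))*(-23) = (0*(-10 - 4*(-5) - 4/(-5)))*(-23) = (0*(-10 + 20 - 4*(-1/5)))*(-23) = (0*(-10 + 20 + 4/5))*(-23) = (0*(54/5))*(-23) = 0*(-23) = 0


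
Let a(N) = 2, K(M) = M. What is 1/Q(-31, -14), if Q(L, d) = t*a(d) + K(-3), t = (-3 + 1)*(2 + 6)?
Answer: -1/35 ≈ -0.028571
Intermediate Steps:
t = -16 (t = -2*8 = -16)
Q(L, d) = -35 (Q(L, d) = -16*2 - 3 = -32 - 3 = -35)
1/Q(-31, -14) = 1/(-35) = -1/35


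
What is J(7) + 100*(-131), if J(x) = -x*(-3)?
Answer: -13079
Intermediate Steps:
J(x) = 3*x
J(7) + 100*(-131) = 3*7 + 100*(-131) = 21 - 13100 = -13079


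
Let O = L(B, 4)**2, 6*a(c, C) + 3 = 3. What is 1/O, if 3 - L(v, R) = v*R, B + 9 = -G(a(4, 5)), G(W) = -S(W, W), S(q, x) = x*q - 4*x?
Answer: 1/1521 ≈ 0.00065746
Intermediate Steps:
S(q, x) = -4*x + q*x (S(q, x) = q*x - 4*x = -4*x + q*x)
a(c, C) = 0 (a(c, C) = -1/2 + (1/6)*3 = -1/2 + 1/2 = 0)
G(W) = -W*(-4 + W)
B = -9 (B = -9 - 0*(4 - 1*0) = -9 - 0*(4 + 0) = -9 - 0*4 = -9 - 1*0 = -9 + 0 = -9)
L(v, R) = 3 - R*v (L(v, R) = 3 - v*R = 3 - R*v)
O = 1521 (O = (3 - 1*4*(-9))**2 = (3 + 36)**2 = 39**2 = 1521)
1/O = 1/1521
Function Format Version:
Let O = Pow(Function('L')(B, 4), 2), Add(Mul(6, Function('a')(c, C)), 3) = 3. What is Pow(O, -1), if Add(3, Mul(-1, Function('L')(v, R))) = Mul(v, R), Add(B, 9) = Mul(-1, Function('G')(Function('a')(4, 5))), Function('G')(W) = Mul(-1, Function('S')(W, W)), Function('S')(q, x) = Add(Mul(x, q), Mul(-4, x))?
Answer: Rational(1, 1521) ≈ 0.00065746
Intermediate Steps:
Function('S')(q, x) = Add(Mul(-4, x), Mul(q, x)) (Function('S')(q, x) = Add(Mul(q, x), Mul(-4, x)) = Add(Mul(-4, x), Mul(q, x)))
Function('a')(c, C) = 0 (Function('a')(c, C) = Add(Rational(-1, 2), Mul(Rational(1, 6), 3)) = Add(Rational(-1, 2), Rational(1, 2)) = 0)
Function('G')(W) = Mul(-1, W, Add(-4, W)) (Function('G')(W) = Mul(-1, Mul(W, Add(-4, W))) = Mul(-1, W, Add(-4, W)))
B = -9 (B = Add(-9, Mul(-1, Mul(0, Add(4, Mul(-1, 0))))) = Add(-9, Mul(-1, Mul(0, Add(4, 0)))) = Add(-9, Mul(-1, Mul(0, 4))) = Add(-9, Mul(-1, 0)) = Add(-9, 0) = -9)
Function('L')(v, R) = Add(3, Mul(-1, R, v)) (Function('L')(v, R) = Add(3, Mul(-1, Mul(v, R))) = Add(3, Mul(-1, Mul(R, v))) = Add(3, Mul(-1, R, v)))
O = 1521 (O = Pow(Add(3, Mul(-1, 4, -9)), 2) = Pow(Add(3, 36), 2) = Pow(39, 2) = 1521)
Pow(O, -1) = Pow(1521, -1) = Rational(1, 1521)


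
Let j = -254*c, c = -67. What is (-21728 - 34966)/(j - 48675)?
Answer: 56694/31657 ≈ 1.7909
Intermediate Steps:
j = 17018 (j = -254*(-67) = 17018)
(-21728 - 34966)/(j - 48675) = (-21728 - 34966)/(17018 - 48675) = -56694/(-31657) = -56694*(-1/31657) = 56694/31657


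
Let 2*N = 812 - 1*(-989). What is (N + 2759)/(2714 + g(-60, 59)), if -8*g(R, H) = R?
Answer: 7319/5443 ≈ 1.3447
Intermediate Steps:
g(R, H) = -R/8
N = 1801/2 (N = (812 - 1*(-989))/2 = (812 + 989)/2 = (1/2)*1801 = 1801/2 ≈ 900.50)
(N + 2759)/(2714 + g(-60, 59)) = (1801/2 + 2759)/(2714 - 1/8*(-60)) = 7319/(2*(2714 + 15/2)) = 7319/(2*(5443/2)) = (7319/2)*(2/5443) = 7319/5443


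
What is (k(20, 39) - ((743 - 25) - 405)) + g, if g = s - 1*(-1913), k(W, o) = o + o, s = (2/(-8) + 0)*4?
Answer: 1677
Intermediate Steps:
s = -1 (s = (2*(-1/8) + 0)*4 = (-1/4 + 0)*4 = -1/4*4 = -1)
k(W, o) = 2*o
g = 1912 (g = -1 - 1*(-1913) = -1 + 1913 = 1912)
(k(20, 39) - ((743 - 25) - 405)) + g = (2*39 - ((743 - 25) - 405)) + 1912 = (78 - (718 - 405)) + 1912 = (78 - 1*313) + 1912 = (78 - 313) + 1912 = -235 + 1912 = 1677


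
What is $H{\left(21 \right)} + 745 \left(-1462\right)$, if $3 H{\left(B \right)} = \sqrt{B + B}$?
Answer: $-1089190 + \frac{\sqrt{42}}{3} \approx -1.0892 \cdot 10^{6}$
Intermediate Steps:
$H{\left(B \right)} = \frac{\sqrt{2} \sqrt{B}}{3}$ ($H{\left(B \right)} = \frac{\sqrt{B + B}}{3} = \frac{\sqrt{2 B}}{3} = \frac{\sqrt{2} \sqrt{B}}{3}$)
$H{\left(21 \right)} + 745 \left(-1462\right) = \frac{\sqrt{2} \sqrt{21}}{3} + 745 \left(-1462\right) = \frac{\sqrt{42}}{3} - 1089190 = -1089190 + \frac{\sqrt{42}}{3}$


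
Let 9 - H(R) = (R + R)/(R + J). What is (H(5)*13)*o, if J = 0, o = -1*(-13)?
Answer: 1183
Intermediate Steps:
o = 13
H(R) = 7 (H(R) = 9 - (R + R)/(R + 0) = 9 - 2*R/R = 9 - 1*2 = 9 - 2 = 7)
(H(5)*13)*o = (7*13)*13 = 91*13 = 1183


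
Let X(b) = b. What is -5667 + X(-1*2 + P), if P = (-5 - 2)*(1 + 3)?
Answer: -5697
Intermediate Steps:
P = -28 (P = -7*4 = -28)
-5667 + X(-1*2 + P) = -5667 + (-1*2 - 28) = -5667 + (-2 - 28) = -5667 - 30 = -5697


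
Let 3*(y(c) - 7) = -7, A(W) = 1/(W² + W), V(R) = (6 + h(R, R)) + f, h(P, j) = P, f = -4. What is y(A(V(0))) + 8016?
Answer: 24062/3 ≈ 8020.7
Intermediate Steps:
V(R) = 2 + R (V(R) = (6 + R) - 4 = 2 + R)
A(W) = 1/(W + W²)
y(c) = 14/3 (y(c) = 7 + (⅓)*(-7) = 7 - 7/3 = 14/3)
y(A(V(0))) + 8016 = 14/3 + 8016 = 24062/3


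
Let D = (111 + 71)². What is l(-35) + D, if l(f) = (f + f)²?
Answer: 38024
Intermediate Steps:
l(f) = 4*f² (l(f) = (2*f)² = 4*f²)
D = 33124 (D = 182² = 33124)
l(-35) + D = 4*(-35)² + 33124 = 4*1225 + 33124 = 4900 + 33124 = 38024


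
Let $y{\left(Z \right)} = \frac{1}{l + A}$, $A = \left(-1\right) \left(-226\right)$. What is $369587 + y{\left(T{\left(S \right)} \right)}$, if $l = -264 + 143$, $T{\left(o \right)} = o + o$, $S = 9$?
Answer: $\frac{38806636}{105} \approx 3.6959 \cdot 10^{5}$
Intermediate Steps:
$T{\left(o \right)} = 2 o$
$A = 226$
$l = -121$
$y{\left(Z \right)} = \frac{1}{105}$ ($y{\left(Z \right)} = \frac{1}{-121 + 226} = \frac{1}{105}$)
$369587 + y{\left(T{\left(S \right)} \right)} = 369587 + \frac{1}{105} = \frac{38806636}{105}$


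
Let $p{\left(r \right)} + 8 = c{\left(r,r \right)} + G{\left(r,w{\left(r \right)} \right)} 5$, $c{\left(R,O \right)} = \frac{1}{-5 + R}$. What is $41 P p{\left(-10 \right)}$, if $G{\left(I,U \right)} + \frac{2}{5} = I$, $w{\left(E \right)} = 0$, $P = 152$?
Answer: $- \frac{5615032}{15} \approx -3.7434 \cdot 10^{5}$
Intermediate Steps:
$G{\left(I,U \right)} = - \frac{2}{5} + I$
$p{\left(r \right)} = -10 + \frac{1}{-5 + r} + 5 r$ ($p{\left(r \right)} = -8 + \left(\frac{1}{-5 + r} + \left(- \frac{2}{5} + r\right) 5\right) = -8 + \left(\frac{1}{-5 + r} + \left(-2 + 5 r\right)\right) = -8 + \left(-2 + \frac{1}{-5 + r} + 5 r\right) = -10 + \frac{1}{-5 + r} + 5 r$)
$41 P p{\left(-10 \right)} = 41 \cdot 152 \frac{1 + 5 \left(-5 - 10\right) \left(-2 - 10\right)}{-5 - 10} = 6232 \frac{1 + 5 \left(-15\right) \left(-12\right)}{-15} = 6232 \left(- \frac{1 + 900}{15}\right) = 6232 \left(\left(- \frac{1}{15}\right) 901\right) = 6232 \left(- \frac{901}{15}\right) = - \frac{5615032}{15}$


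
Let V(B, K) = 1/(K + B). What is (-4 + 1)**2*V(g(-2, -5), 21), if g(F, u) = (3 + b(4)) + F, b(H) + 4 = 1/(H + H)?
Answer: 72/145 ≈ 0.49655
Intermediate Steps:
b(H) = -4 + 1/(2*H) (b(H) = -4 + 1/(H + H) = -4 + 1/(2*H))
g(F, u) = -7/8 + F (g(F, u) = (3 + (-4 + (1/2)/4)) + F = (3 + (-4 + (1/2)*(1/4))) + F = (3 + (-4 + 1/8)) + F = (3 - 31/8) + F = -7/8 + F)
V(B, K) = 1/(B + K)
(-4 + 1)**2*V(g(-2, -5), 21) = (-4 + 1)**2/((-7/8 - 2) + 21) = (-3)**2/(-23/8 + 21) = 9/(145/8) = 9*(8/145) = 72/145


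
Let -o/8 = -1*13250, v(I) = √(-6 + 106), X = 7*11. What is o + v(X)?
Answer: 106010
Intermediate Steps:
X = 77
v(I) = 10 (v(I) = √100 = 10)
o = 106000 (o = -(-8)*13250 = -8*(-13250) = 106000)
o + v(X) = 106000 + 10 = 106010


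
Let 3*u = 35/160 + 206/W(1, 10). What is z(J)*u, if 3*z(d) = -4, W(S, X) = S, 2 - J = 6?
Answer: -6599/72 ≈ -91.653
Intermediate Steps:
J = -4 (J = 2 - 1*6 = 2 - 6 = -4)
z(d) = -4/3 (z(d) = (1/3)*(-4) = -4/3)
u = 6599/96 (u = (35/160 + 206/1)/3 = (35*(1/160) + 206*1)/3 = (7/32 + 206)/3 = (1/3)*(6599/32) = 6599/96 ≈ 68.740)
z(J)*u = -4/3*6599/96 = -6599/72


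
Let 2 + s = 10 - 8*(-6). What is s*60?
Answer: 3360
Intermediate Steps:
s = 56 (s = -2 + (10 - 8*(-6)) = -2 + (10 + 48) = -2 + 58 = 56)
s*60 = 56*60 = 3360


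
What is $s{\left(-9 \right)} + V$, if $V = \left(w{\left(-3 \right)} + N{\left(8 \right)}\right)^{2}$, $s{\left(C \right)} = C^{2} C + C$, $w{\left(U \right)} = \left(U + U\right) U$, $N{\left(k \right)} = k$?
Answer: $-62$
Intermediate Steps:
$w{\left(U \right)} = 2 U^{2}$ ($w{\left(U \right)} = 2 U U = 2 U^{2}$)
$s{\left(C \right)} = C + C^{3}$ ($s{\left(C \right)} = C^{3} + C = C + C^{3}$)
$V = 676$ ($V = \left(2 \left(-3\right)^{2} + 8\right)^{2} = \left(2 \cdot 9 + 8\right)^{2} = \left(18 + 8\right)^{2} = 26^{2} = 676$)
$s{\left(-9 \right)} + V = \left(-9 + \left(-9\right)^{3}\right) + 676 = \left(-9 - 729\right) + 676 = -738 + 676 = -62$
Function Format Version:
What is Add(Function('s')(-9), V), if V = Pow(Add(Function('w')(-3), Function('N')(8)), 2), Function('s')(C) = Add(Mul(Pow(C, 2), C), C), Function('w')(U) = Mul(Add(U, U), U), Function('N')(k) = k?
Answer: -62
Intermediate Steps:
Function('w')(U) = Mul(2, Pow(U, 2)) (Function('w')(U) = Mul(Mul(2, U), U) = Mul(2, Pow(U, 2)))
Function('s')(C) = Add(C, Pow(C, 3)) (Function('s')(C) = Add(Pow(C, 3), C) = Add(C, Pow(C, 3)))
V = 676 (V = Pow(Add(Mul(2, Pow(-3, 2)), 8), 2) = Pow(Add(Mul(2, 9), 8), 2) = Pow(Add(18, 8), 2) = Pow(26, 2) = 676)
Add(Function('s')(-9), V) = Add(Add(-9, Pow(-9, 3)), 676) = Add(Add(-9, -729), 676) = Add(-738, 676) = -62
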